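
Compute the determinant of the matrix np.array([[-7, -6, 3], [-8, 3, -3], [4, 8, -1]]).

Expand along column 1:
  + (-7) · |3 -3; 8 -1| = (-7)·(-3 − (-24)) = -147
  − (-8) · |-6 3; 8 -1| = −(-8)·(6 − 24) = -144
  + 4 · |-6 3; 3 -3| = 4·(18 − 9) = 36
Sum: (-147) + (-144) + (36) = -255

-255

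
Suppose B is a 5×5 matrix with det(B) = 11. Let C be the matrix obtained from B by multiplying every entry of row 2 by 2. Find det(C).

The determinant is 22.

Scaling one row by 2 multiplies the determinant by 2.
det(C) = (2)·(11) = 22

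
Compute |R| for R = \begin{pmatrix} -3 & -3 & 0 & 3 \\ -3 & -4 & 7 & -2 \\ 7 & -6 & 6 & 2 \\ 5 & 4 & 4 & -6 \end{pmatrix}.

The determinant is -354.

Expand along row 1 (it has 1 zero):
  + (-3) · M_11   where M_11 = det([-4 7 -2; -6 6 2; 4 4 -6]) = 76
  − (-3) · M_12   where M_12 = det([-3 7 -2; 7 6 2; 5 4 -6]) = 500
  − (3) · M_14   where M_14 = det([-3 -4 7; 7 -6 6; 5 4 4]) = 542
det = (+1)·(-3)·(76) + (-1)·(-3)·(500) + (-1)·(3)·(542) = -354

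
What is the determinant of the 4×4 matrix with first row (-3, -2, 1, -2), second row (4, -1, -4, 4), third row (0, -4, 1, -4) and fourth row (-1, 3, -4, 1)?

The determinant is -291.

Expand along row 3 (it has 1 zero):
  − (-4) · M_32   where M_32 = det([-3 1 -2; 4 -4 4; -1 -4 1]) = -4
  + (1) · M_33   where M_33 = det([-3 -2 -2; 4 -1 4; -1 3 1]) = 33
  − (-4) · M_34   where M_34 = det([-3 -2 1; 4 -1 -4; -1 3 -4]) = -77
det = (-1)·(-4)·(-4) + (+1)·(1)·(33) + (-1)·(-4)·(-77) = -291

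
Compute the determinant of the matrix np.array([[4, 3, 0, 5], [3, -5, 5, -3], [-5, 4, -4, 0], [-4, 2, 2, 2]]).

Expand along row 1 (it has 1 zero):
  + (4) · M_11   where M_11 = det([-5 5 -3; 4 -4 0; 2 2 2]) = -48
  − (3) · M_12   where M_12 = det([3 5 -3; -5 -4 0; -4 2 2]) = 104
  − (5) · M_14   where M_14 = det([3 -5 5; -5 4 -4; -4 2 2]) = -52
det = (+1)·(4)·(-48) + (-1)·(3)·(104) + (-1)·(5)·(-52) = -244

-244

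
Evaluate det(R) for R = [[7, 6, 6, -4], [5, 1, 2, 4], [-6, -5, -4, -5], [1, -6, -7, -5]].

|R| = 1027

Expand along row 1:
  + (7) · M_11   where M_11 = det([1 2 4; -5 -4 -5; -6 -7 -5]) = 39
  − (6) · M_12   where M_12 = det([5 2 4; -6 -4 -5; 1 -7 -5]) = 39
  + (6) · M_13   where M_13 = det([5 1 4; -6 -5 -5; 1 -6 -5]) = 104
  − (-4) · M_14   where M_14 = det([5 1 2; -6 -5 -4; 1 -6 -7]) = 91
det = (+1)·(7)·(39) + (-1)·(6)·(39) + (+1)·(6)·(104) + (-1)·(-4)·(91) = 1027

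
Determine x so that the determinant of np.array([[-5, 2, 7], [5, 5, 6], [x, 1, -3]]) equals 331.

-7

Expanding along the row containing x, det(M) is linear in x: det(M) = (-23)·x + (170).
Set (-23)·x + (170) = 331  ⇒  (-23)·x = 161  ⇒  x = -7.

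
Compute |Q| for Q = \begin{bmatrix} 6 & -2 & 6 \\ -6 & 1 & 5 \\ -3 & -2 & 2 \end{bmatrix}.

168

Expand along column 1:
  + 6 · |1 5; -2 2| = 6·(2 − (-10)) = 72
  − (-6) · |-2 6; -2 2| = −(-6)·(-4 − (-12)) = 48
  + (-3) · |-2 6; 1 5| = (-3)·(-10 − 6) = 48
Sum: (72) + (48) + (48) = 168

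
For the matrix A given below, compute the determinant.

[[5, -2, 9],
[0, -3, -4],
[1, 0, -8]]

155

Expand along column 1:
  + 5 · |-3 -4; 0 -8| = 5·(24 − 0) = 120
  + 1 · |-2 9; -3 -4| = 1·(8 − (-27)) = 35
Sum: (120) + (35) = 155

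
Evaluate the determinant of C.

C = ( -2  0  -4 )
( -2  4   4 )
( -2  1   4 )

Expand along column 2:
  + 4 · |-2 -4; -2 4| = 4·(-8 − 8) = -64
  − 1 · |-2 -4; -2 4| = −1·(-8 − 8) = 16
Sum: (-64) + (16) = -48

The determinant is -48.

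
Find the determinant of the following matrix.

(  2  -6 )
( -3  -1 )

det = 2·(-1) − (-6)·(-3) = -2 − 18 = -20

-20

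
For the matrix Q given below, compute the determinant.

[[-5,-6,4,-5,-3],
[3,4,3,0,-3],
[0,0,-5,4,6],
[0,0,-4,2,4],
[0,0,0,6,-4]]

Q is block upper-triangular with a 2×2 block and a 3×3 block on the diagonal, so its determinant equals the product of the determinants of the diagonal blocks.
det of the 2×2 block = -2
det of the 3×3 block = -48
det = (-2)·(-48) = 96

96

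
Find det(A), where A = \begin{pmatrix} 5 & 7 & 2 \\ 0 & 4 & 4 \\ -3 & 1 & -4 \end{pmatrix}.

|A| = -160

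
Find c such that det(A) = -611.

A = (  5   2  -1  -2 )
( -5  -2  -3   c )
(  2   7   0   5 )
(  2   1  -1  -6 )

Expanding along the column containing c, det(A) is linear in c: det(A) = (-19)·c + (-630).
Set (-19)·c + (-630) = -611  ⇒  (-19)·c = 19  ⇒  c = -1.

-1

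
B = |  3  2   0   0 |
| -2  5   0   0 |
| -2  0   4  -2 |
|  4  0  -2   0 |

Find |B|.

B is block lower-triangular with a 2×2 block and a 2×2 block on the diagonal, so its determinant equals the product of the determinants of the diagonal blocks.
det of the 2×2 block = 19
det of the 2×2 block = -4
det = (19)·(-4) = -76

det(B) = -76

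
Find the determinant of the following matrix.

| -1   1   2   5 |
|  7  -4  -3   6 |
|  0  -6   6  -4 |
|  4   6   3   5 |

Expand along row 3 (it has 1 zero):
  − (-6) · M_32   where M_32 = det([-1 2 5; 7 -3 6; 4 3 5]) = 176
  + (6) · M_33   where M_33 = det([-1 1 5; 7 -4 6; 4 6 5]) = 335
  − (-4) · M_34   where M_34 = det([-1 1 2; 7 -4 -3; 4 6 3]) = 77
det = (-1)·(-6)·(176) + (+1)·(6)·(335) + (-1)·(-4)·(77) = 3374

The determinant is 3374.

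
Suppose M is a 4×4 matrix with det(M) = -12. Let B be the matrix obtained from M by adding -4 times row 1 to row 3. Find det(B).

-12

Adding a multiple of one row to another leaves the determinant unchanged.
det(B) = (1)·(-12) = -12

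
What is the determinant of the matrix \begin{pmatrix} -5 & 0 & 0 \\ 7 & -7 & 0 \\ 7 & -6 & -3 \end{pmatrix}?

The matrix is lower triangular, so the determinant is the product of the diagonal entries:
det = (-5) · (-7) · (-3) = -105

-105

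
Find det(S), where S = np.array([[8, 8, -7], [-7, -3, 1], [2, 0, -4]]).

-154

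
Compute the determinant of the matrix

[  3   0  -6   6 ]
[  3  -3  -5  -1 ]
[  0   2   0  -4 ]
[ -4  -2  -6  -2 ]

Expand along row 3 (it has 2 zeros):
  − (2) · M_32   where M_32 = det([3 -6 6; 3 -5 -1; -4 -6 -2]) = -276
  − (-4) · M_34   where M_34 = det([3 0 -6; 3 -3 -5; -4 -2 -6]) = 132
det = (-1)·(2)·(-276) + (-1)·(-4)·(132) = 1080

1080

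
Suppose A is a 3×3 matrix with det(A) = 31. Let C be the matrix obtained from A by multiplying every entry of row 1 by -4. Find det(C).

Scaling one row by -4 multiplies the determinant by -4.
det(C) = (-4)·(31) = -124

|C| = -124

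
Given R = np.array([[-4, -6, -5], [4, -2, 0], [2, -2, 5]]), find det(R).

det(R) = 180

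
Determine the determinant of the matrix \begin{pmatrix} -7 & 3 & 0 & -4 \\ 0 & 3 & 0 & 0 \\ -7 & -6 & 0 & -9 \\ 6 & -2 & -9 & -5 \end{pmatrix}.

945

Expand along row 2 (it has 3 zeros):
  + (3) · M_22   where M_22 = det([-7 0 -4; -7 0 -9; 6 -9 -5]) = 315
det = (+1)·(3)·(315) = 945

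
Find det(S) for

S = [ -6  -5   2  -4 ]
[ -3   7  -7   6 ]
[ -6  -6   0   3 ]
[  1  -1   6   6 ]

det(S) = 3255

Expand along row 3 (it has 1 zero):
  + (-6) · M_31   where M_31 = det([-5 2 -4; 7 -7 6; -1 6 6]) = 154
  − (-6) · M_32   where M_32 = det([-6 2 -4; -3 -7 6; 1 6 6]) = 560
  − (3) · M_34   where M_34 = det([-6 -5 2; -3 7 -7; 1 -1 6]) = -273
det = (+1)·(-6)·(154) + (-1)·(-6)·(560) + (-1)·(3)·(-273) = 3255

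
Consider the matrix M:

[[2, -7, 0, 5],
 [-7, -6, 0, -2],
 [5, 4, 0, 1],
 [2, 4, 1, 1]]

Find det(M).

Expand along column 3 (it has 3 zeros):
  − (1) · M_43   where M_43 = det([2 -7 5; -7 -6 -2; 5 4 1]) = 35
det = (-1)·(1)·(35) = -35

|M| = -35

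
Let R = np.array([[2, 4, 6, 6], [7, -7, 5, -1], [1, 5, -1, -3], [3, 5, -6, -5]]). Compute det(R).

Expand along row 1:
  + (2) · M_11   where M_11 = det([-7 5 -1; 5 -1 -3; 5 -6 -5]) = 166
  − (4) · M_12   where M_12 = det([7 5 -1; 1 -1 -3; 3 -6 -5]) = -108
  + (6) · M_13   where M_13 = det([7 -7 -1; 1 5 -3; 3 5 -5]) = -32
  − (6) · M_14   where M_14 = det([7 -7 5; 1 5 -1; 3 5 -6]) = -246
det = (+1)·(2)·(166) + (-1)·(4)·(-108) + (+1)·(6)·(-32) + (-1)·(6)·(-246) = 2048

det(R) = 2048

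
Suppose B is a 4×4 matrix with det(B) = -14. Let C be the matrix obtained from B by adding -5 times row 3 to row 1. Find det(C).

Adding a multiple of one row to another leaves the determinant unchanged.
det(C) = (1)·(-14) = -14

|C| = -14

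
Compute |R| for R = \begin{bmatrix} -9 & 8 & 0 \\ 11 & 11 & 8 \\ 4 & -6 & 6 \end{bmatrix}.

The determinant is -1298.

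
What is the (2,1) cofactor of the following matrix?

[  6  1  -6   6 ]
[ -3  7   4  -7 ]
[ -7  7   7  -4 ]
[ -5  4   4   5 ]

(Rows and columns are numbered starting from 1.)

-357

Delete row 2 and column 1; the remaining 3×3 submatrix is [1 -6 6; 7 7 -4; 4 4 5].
Its determinant is 357.
The cofactor carries sign (−1)^(2+1) = −1, so C_{2,1} = −(357) = -357.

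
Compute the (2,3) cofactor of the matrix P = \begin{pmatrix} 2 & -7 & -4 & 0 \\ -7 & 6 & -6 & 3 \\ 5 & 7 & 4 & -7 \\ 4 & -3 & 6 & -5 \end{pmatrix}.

Delete row 2 and column 3; the remaining 3×3 submatrix is [2 -7 0; 5 7 -7; 4 -3 -5].
Its determinant is -91.
The cofactor carries sign (−1)^(2+3) = −1, so C_{2,3} = −(-91) = 91.

91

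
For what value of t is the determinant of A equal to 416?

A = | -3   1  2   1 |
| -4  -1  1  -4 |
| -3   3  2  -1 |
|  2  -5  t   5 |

8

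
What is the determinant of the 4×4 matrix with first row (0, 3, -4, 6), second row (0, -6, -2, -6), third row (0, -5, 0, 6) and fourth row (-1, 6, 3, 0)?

The determinant is -360.

Expand along column 1 (it has 3 zeros):
  − (-1) · M_41   where M_41 = det([3 -4 6; -6 -2 -6; -5 0 6]) = -360
det = (-1)·(-1)·(-360) = -360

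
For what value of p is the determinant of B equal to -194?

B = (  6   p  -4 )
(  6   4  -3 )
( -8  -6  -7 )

p = 1

Expanding along the column containing p, det(B) is linear in p: det(B) = (66)·p + (-260).
Set (66)·p + (-260) = -194  ⇒  (66)·p = 66  ⇒  p = 1.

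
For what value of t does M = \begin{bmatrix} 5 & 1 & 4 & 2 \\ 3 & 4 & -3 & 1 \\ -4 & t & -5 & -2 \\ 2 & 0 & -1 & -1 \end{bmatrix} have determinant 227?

t = -5

Expanding along the row containing t, det(M) is linear in t: det(M) = (-46)·t + (-3).
Set (-46)·t + (-3) = 227  ⇒  (-46)·t = 230  ⇒  t = -5.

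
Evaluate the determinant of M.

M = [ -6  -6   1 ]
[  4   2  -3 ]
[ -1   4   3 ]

-36

Expand along column 1:
  + (-6) · |2 -3; 4 3| = (-6)·(6 − (-12)) = -108
  − 4 · |-6 1; 4 3| = −4·(-18 − 4) = 88
  + (-1) · |-6 1; 2 -3| = (-1)·(18 − 2) = -16
Sum: (-108) + (88) + (-16) = -36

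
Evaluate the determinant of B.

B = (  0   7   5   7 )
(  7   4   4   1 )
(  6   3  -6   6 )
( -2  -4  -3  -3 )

Expand along row 1 (it has 1 zero):
  − (7) · M_12   where M_12 = det([7 4 1; 6 -6 6; -2 -3 -3]) = 246
  + (5) · M_13   where M_13 = det([7 4 1; 6 3 6; -2 -4 -3]) = 111
  − (7) · M_14   where M_14 = det([7 4 4; 6 3 -6; -2 -4 -3]) = -183
det = (-1)·(7)·(246) + (+1)·(5)·(111) + (-1)·(7)·(-183) = 114

114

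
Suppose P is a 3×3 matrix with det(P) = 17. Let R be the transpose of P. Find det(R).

det(Pᵀ) = det(P).
det(R) = (1)·(17) = 17

det(R) = 17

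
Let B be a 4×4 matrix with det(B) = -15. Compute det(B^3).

det(B^3) = (det B)^3 = (-15)^3 = -3375

-3375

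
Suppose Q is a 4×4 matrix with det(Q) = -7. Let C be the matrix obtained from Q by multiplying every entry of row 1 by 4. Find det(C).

Scaling one row by 4 multiplies the determinant by 4.
det(C) = (4)·(-7) = -28

det(C) = -28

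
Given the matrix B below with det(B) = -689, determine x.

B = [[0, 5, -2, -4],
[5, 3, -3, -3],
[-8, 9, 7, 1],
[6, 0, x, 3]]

-2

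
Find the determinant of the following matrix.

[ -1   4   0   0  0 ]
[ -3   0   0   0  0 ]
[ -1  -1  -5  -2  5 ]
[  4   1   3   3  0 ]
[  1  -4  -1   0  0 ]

The matrix is block lower-triangular with a 2×2 block and a 3×3 block on the diagonal, so its determinant equals the product of the determinants of the diagonal blocks.
det of the 2×2 block = 12
det of the 3×3 block = 15
det = (12)·(15) = 180

The determinant is 180.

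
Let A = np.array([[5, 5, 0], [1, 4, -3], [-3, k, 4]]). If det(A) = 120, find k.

Expanding along the row containing k, det(A) is linear in k: det(A) = (15)·k + (105).
Set (15)·k + (105) = 120  ⇒  (15)·k = 15  ⇒  k = 1.

1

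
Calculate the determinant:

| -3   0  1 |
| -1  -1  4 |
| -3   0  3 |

Expand along column 2:
  + (-1) · |-3 1; -3 3| = (-1)·(-9 − (-3)) = 6

6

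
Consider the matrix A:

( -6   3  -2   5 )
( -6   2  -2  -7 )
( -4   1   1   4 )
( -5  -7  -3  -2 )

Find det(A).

Expand along row 1:
  + (-6) · M_11   where M_11 = det([2 -2 -7; 1 1 4; -7 -3 -2]) = 44
  − (3) · M_12   where M_12 = det([-6 -2 -7; -4 1 4; -5 -3 -2]) = -123
  + (-2) · M_13   where M_13 = det([-6 2 -7; -4 1 4; -5 -7 -2]) = -443
  − (5) · M_14   where M_14 = det([-6 2 -2; -4 1 1; -5 -7 -3]) = -124
det = (+1)·(-6)·(44) + (-1)·(3)·(-123) + (+1)·(-2)·(-443) + (-1)·(5)·(-124) = 1611

The determinant is 1611.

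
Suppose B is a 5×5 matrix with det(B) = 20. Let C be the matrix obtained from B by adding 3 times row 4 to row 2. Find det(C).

Adding a multiple of one row to another leaves the determinant unchanged.
det(C) = (1)·(20) = 20

20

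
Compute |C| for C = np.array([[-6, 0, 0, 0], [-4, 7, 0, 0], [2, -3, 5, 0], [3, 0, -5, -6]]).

|C| = 1260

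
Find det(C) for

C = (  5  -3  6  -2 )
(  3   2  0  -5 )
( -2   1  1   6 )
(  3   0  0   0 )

Expand along row 4 (it has 3 zeros):
  − (3) · M_41   where M_41 = det([-3 6 -2; 2 0 -5; 1 1 6]) = -121
det = (-1)·(3)·(-121) = 363

363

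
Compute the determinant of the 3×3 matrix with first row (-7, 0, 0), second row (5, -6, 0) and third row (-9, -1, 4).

168

The matrix is lower triangular, so the determinant is the product of the diagonal entries:
det = (-7) · (-6) · (4) = 168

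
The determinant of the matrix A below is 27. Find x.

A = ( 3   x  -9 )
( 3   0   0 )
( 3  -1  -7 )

0

Expanding along the column containing x, det(A) is linear in x: det(A) = (21)·x + (27).
Set (21)·x + (27) = 27  ⇒  (21)·x = 0  ⇒  x = 0.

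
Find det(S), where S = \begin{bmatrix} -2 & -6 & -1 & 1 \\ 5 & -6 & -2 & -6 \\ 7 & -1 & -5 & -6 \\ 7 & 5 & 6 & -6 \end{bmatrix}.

Expand along row 1:
  + (-2) · M_11   where M_11 = det([-6 -2 -6; -1 -5 -6; 5 6 -6]) = -438
  − (-6) · M_12   where M_12 = det([5 -2 -6; 7 -5 -6; 7 6 -6]) = -132
  + (-1) · M_13   where M_13 = det([5 -6 -6; 7 -1 -6; 7 5 -6]) = -72
  − (1) · M_14   where M_14 = det([5 -6 -2; 7 -1 -5; 7 5 6]) = 473
det = (+1)·(-2)·(-438) + (-1)·(-6)·(-132) + (+1)·(-1)·(-72) + (-1)·(1)·(473) = -317

det(S) = -317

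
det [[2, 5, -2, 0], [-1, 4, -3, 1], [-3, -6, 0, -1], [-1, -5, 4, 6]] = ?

-149

Expand along row 1 (it has 1 zero):
  + (2) · M_11   where M_11 = det([4 -3 1; -6 0 -1; -5 4 6]) = -131
  − (5) · M_12   where M_12 = det([-1 -3 1; -3 0 -1; -1 4 6]) = -73
  + (-2) · M_13   where M_13 = det([-1 4 1; -3 -6 -1; -1 -5 6]) = 126
det = (+1)·(2)·(-131) + (-1)·(5)·(-73) + (+1)·(-2)·(126) = -149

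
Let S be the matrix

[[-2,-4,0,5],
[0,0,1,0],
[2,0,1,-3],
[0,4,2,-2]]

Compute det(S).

Expand along row 2 (it has 3 zeros):
  − (1) · M_23   where M_23 = det([-2 -4 5; 2 0 -3; 0 4 -2]) = 0
det = (-1)·(1)·(0) = 0

The determinant is 0.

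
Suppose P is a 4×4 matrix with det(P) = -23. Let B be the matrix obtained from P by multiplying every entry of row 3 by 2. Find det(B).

det(B) = -46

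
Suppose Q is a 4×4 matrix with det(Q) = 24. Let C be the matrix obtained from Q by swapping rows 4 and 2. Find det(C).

Swapping two rows multiplies the determinant by −1.
det(C) = (-1)·(24) = -24

det(C) = -24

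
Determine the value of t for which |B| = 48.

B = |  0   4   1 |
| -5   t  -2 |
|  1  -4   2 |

Expanding along the row containing t, det(B) is linear in t: det(B) = (-1)·t + (52).
Set (-1)·t + (52) = 48  ⇒  (-1)·t = -4  ⇒  t = 4.

t = 4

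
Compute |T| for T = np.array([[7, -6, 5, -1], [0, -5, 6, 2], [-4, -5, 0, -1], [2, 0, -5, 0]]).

Expand along row 4 (it has 2 zeros):
  − (2) · M_41   where M_41 = det([-6 5 -1; -5 6 2; -5 0 -1]) = -69
  − (-5) · M_43   where M_43 = det([7 -6 -1; 0 -5 2; -4 -5 -1]) = 173
det = (-1)·(2)·(-69) + (-1)·(-5)·(173) = 1003

1003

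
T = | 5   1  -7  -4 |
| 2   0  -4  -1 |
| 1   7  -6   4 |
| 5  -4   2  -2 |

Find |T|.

Expand along row 2 (it has 1 zero):
  − (2) · M_21   where M_21 = det([1 -7 -4; 7 -6 4; -4 2 -2]) = 58
  − (-4) · M_23   where M_23 = det([5 1 -4; 1 7 4; 5 -4 -2]) = 188
  + (-1) · M_24   where M_24 = det([5 1 -7; 1 7 -6; 5 -4 2]) = 191
det = (-1)·(2)·(58) + (-1)·(-4)·(188) + (+1)·(-1)·(191) = 445

det(T) = 445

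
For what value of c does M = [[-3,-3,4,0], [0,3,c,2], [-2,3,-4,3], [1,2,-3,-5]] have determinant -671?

4

Expanding along the row containing c, det(M) is linear in c: det(M) = (-84)·c + (-335).
Set (-84)·c + (-335) = -671  ⇒  (-84)·c = -336  ⇒  c = 4.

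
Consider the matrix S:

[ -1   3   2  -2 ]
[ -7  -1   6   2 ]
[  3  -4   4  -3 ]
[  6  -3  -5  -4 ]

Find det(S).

-734

Expand along row 1:
  + (-1) · M_11   where M_11 = det([-1 6 2; -4 4 -3; -3 -5 -4]) = 53
  − (3) · M_12   where M_12 = det([-7 6 2; 3 4 -3; 6 -5 -4]) = 103
  + (2) · M_13   where M_13 = det([-7 -1 2; 3 -4 -3; 6 -3 -4]) = -13
  − (-2) · M_14   where M_14 = det([-7 -1 6; 3 -4 4; 6 -3 -5]) = -173
det = (+1)·(-1)·(53) + (-1)·(3)·(103) + (+1)·(2)·(-13) + (-1)·(-2)·(-173) = -734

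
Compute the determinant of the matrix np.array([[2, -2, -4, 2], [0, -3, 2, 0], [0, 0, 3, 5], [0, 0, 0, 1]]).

The matrix is upper triangular, so the determinant is the product of the diagonal entries:
det = (2) · (-3) · (3) · (1) = -18

The determinant is -18.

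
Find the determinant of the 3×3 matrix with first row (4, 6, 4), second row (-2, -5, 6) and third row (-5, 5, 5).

-480

Expand along column 1:
  + 4 · |-5 6; 5 5| = 4·(-25 − 30) = -220
  − (-2) · |6 4; 5 5| = −(-2)·(30 − 20) = 20
  + (-5) · |6 4; -5 6| = (-5)·(36 − (-20)) = -280
Sum: (-220) + (20) + (-280) = -480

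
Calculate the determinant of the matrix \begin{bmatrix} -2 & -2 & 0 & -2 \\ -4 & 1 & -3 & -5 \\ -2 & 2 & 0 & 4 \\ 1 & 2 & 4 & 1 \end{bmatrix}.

The determinant is 308.

Expand along column 3 (it has 2 zeros):
  − (-3) · M_23   where M_23 = det([-2 -2 -2; -2 2 4; 1 2 1]) = 12
  − (4) · M_43   where M_43 = det([-2 -2 -2; -4 1 -5; -2 2 4]) = -68
det = (-1)·(-3)·(12) + (-1)·(4)·(-68) = 308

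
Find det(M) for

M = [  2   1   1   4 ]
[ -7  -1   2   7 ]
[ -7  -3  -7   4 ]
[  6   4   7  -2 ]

391

Expand along row 1:
  + (2) · M_11   where M_11 = det([-1 2 7; -3 -7 4; 4 7 -2]) = 83
  − (1) · M_12   where M_12 = det([-7 2 7; -7 -7 4; 6 7 -2]) = 69
  + (1) · M_13   where M_13 = det([-7 -1 7; -7 -3 4; 6 4 -2]) = -10
  − (4) · M_14   where M_14 = det([-7 -1 2; -7 -3 -7; 6 4 7]) = -76
det = (+1)·(2)·(83) + (-1)·(1)·(69) + (+1)·(1)·(-10) + (-1)·(4)·(-76) = 391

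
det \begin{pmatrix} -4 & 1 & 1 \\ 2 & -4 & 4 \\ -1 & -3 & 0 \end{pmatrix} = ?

Expand along row 3:
  + (-1) · |1 1; -4 4| = (-1)·(4 − (-4)) = -8
  − (-3) · |-4 1; 2 4| = −(-3)·(-16 − 2) = -54
Sum: (-8) + (-54) = -62

-62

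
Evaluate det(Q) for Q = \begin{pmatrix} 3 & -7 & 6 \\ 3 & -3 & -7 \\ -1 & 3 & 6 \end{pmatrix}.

det(Q) = 122

Expand along row 1:
  + 3 · |-3 -7; 3 6| = 3·(-18 − (-21)) = 9
  − (-7) · |3 -7; -1 6| = −(-7)·(18 − 7) = 77
  + 6 · |3 -3; -1 3| = 6·(9 − 3) = 36
Sum: (9) + (77) + (36) = 122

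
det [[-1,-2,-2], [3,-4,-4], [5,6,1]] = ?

-50

Expand along row 1:
  + (-1) · |-4 -4; 6 1| = (-1)·(-4 − (-24)) = -20
  − (-2) · |3 -4; 5 1| = −(-2)·(3 − (-20)) = 46
  + (-2) · |3 -4; 5 6| = (-2)·(18 − (-20)) = -76
Sum: (-20) + (46) + (-76) = -50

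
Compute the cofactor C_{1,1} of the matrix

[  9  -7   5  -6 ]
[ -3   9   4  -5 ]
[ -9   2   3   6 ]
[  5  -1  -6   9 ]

516

Delete row 1 and column 1; the remaining 3×3 submatrix is [9 4 -5; 2 3 6; -1 -6 9].
Its determinant is 516.
The cofactor carries sign (−1)^(1+1) = +1, so C_{1,1} = +(516) = 516.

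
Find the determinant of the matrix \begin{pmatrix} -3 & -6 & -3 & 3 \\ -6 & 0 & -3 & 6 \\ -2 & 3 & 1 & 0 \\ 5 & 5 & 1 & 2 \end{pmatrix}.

The determinant is -117.

Expand along row 2 (it has 1 zero):
  − (-6) · M_21   where M_21 = det([-6 -3 3; 3 1 0; 5 1 2]) = 0
  − (-3) · M_23   where M_23 = det([-3 -6 3; -2 3 0; 5 5 2]) = -117
  + (6) · M_24   where M_24 = det([-3 -6 -3; -2 3 1; 5 5 1]) = 39
det = (-1)·(-6)·(0) + (-1)·(-3)·(-117) + (+1)·(6)·(39) = -117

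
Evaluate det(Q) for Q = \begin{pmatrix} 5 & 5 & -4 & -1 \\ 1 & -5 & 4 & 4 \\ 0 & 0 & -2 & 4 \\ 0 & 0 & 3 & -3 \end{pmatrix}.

det(Q) = 180

Q is block upper-triangular with a 2×2 block and a 2×2 block on the diagonal, so its determinant equals the product of the determinants of the diagonal blocks.
det of the 2×2 block = -30
det of the 2×2 block = -6
det = (-30)·(-6) = 180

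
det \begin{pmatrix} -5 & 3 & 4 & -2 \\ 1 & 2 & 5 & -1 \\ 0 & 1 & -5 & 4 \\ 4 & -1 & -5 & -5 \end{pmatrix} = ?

Expand along row 3 (it has 1 zero):
  − (1) · M_32   where M_32 = det([-5 4 -2; 1 5 -1; 4 -5 -5]) = 204
  + (-5) · M_33   where M_33 = det([-5 3 -2; 1 2 -1; 4 -1 -5]) = 76
  − (4) · M_34   where M_34 = det([-5 3 4; 1 2 5; 4 -1 -5]) = 64
det = (-1)·(1)·(204) + (+1)·(-5)·(76) + (-1)·(4)·(64) = -840

-840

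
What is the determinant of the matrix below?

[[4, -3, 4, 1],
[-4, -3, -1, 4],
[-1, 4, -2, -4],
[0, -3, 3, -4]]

60

Expand along row 4 (it has 1 zero):
  + (-3) · M_42   where M_42 = det([4 4 1; -4 -1 4; -1 -2 -4]) = -25
  − (3) · M_43   where M_43 = det([4 -3 1; -4 -3 4; -1 4 -4]) = 25
  + (-4) · M_44   where M_44 = det([4 -3 4; -4 -3 -1; -1 4 -2]) = -15
det = (+1)·(-3)·(-25) + (-1)·(3)·(25) + (+1)·(-4)·(-15) = 60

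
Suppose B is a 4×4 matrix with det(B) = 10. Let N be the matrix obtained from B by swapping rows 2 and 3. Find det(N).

|N| = -10

Swapping two rows multiplies the determinant by −1.
det(N) = (-1)·(10) = -10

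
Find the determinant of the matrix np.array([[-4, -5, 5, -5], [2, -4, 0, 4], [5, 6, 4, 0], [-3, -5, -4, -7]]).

-2284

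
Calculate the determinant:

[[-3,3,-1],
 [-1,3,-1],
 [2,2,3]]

Expand along row 1:
  + (-3) · |3 -1; 2 3| = (-3)·(9 − (-2)) = -33
  − 3 · |-1 -1; 2 3| = −3·(-3 − (-2)) = 3
  + (-1) · |-1 3; 2 2| = (-1)·(-2 − 6) = 8
Sum: (-33) + (3) + (8) = -22

-22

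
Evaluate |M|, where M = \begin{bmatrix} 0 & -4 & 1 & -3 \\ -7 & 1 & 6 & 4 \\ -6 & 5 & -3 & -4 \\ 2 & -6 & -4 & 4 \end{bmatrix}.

det(M) = 2972

Expand along row 1 (it has 1 zero):
  − (-4) · M_12   where M_12 = det([-7 6 4; -6 -3 -4; 2 -4 4]) = 412
  + (1) · M_13   where M_13 = det([-7 1 4; -6 5 -4; 2 -6 4]) = 148
  − (-3) · M_14   where M_14 = det([-7 1 6; -6 5 -3; 2 -6 -4]) = 392
det = (-1)·(-4)·(412) + (+1)·(1)·(148) + (-1)·(-3)·(392) = 2972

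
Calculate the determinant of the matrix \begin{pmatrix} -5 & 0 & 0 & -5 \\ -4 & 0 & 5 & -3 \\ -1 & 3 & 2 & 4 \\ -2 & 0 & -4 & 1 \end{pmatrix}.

285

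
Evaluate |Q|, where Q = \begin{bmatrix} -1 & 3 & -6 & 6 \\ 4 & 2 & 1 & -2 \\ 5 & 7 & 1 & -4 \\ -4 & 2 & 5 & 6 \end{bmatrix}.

Expand along row 1:
  + (-1) · M_11   where M_11 = det([2 1 -2; 7 1 -4; 2 5 6]) = -64
  − (3) · M_12   where M_12 = det([4 1 -2; 5 1 -4; -4 5 6]) = 32
  + (-6) · M_13   where M_13 = det([4 2 -2; 5 7 -4; -4 2 6]) = 96
  − (6) · M_14   where M_14 = det([4 2 1; 5 7 1; -4 2 5]) = 112
det = (+1)·(-1)·(-64) + (-1)·(3)·(32) + (+1)·(-6)·(96) + (-1)·(6)·(112) = -1280

det(Q) = -1280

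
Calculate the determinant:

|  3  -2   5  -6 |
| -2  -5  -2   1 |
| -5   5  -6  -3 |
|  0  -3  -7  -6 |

2233

Expand along row 4 (it has 1 zero):
  + (-3) · M_42   where M_42 = det([3 5 -6; -2 -2 1; -5 -6 -3]) = -31
  − (-7) · M_43   where M_43 = det([3 -2 -6; -2 -5 1; -5 5 -3]) = 262
  + (-6) · M_44   where M_44 = det([3 -2 5; -2 -5 -2; -5 5 -6]) = -51
det = (+1)·(-3)·(-31) + (-1)·(-7)·(262) + (+1)·(-6)·(-51) = 2233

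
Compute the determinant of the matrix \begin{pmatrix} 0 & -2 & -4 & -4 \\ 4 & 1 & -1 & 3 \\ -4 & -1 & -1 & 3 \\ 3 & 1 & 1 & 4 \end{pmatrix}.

-80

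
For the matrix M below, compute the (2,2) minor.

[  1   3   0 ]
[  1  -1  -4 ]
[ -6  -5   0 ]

Delete row 2 and column 2; the remaining 2×2 submatrix is [1 0; -6 0].
Its determinant is 1·0 − 0·(-6) = 0.

0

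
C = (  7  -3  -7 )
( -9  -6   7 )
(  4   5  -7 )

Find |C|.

Expand along column 1:
  + 7 · |-6 7; 5 -7| = 7·(42 − 35) = 49
  − (-9) · |-3 -7; 5 -7| = −(-9)·(21 − (-35)) = 504
  + 4 · |-3 -7; -6 7| = 4·(-21 − 42) = -252
Sum: (49) + (504) + (-252) = 301

det(C) = 301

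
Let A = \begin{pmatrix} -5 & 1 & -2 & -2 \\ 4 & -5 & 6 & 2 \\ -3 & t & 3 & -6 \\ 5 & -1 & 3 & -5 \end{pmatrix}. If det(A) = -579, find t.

Expanding along the column containing t, det(A) is linear in t: det(A) = (-156)·t + (-423).
Set (-156)·t + (-423) = -579  ⇒  (-156)·t = -156  ⇒  t = 1.

t = 1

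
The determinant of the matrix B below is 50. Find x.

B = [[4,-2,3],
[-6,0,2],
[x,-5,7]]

Expanding along the column containing x, det(B) is linear in x: det(B) = (-4)·x + (46).
Set (-4)·x + (46) = 50  ⇒  (-4)·x = 4  ⇒  x = -1.

x = -1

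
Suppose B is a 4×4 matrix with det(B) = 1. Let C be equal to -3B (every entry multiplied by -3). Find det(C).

The determinant is 81.

For a 4×4 matrix, det(-3B) = (-3)^4·det(B) = 81·det(B).
det(C) = (81)·(1) = 81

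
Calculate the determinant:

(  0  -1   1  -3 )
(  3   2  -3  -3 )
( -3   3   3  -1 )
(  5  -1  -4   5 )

155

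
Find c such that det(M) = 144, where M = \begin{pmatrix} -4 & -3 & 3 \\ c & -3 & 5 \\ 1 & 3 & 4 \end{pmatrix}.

2

Expanding along the column containing c, det(M) is linear in c: det(M) = (21)·c + (102).
Set (21)·c + (102) = 144  ⇒  (21)·c = 42  ⇒  c = 2.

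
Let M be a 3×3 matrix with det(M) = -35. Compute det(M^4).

det(M^4) = (det M)^4 = (-35)^4 = 1500625

The determinant is 1500625.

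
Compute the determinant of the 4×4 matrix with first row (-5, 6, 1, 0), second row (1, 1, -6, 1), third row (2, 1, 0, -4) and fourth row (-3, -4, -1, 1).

Expand along row 1 (it has 1 zero):
  + (-5) · M_11   where M_11 = det([1 -6 1; 1 0 -4; -4 -1 1]) = -95
  − (6) · M_12   where M_12 = det([1 -6 1; 2 0 -4; -3 -1 1]) = -66
  + (1) · M_13   where M_13 = det([1 1 1; 2 1 -4; -3 -4 1]) = -10
det = (+1)·(-5)·(-95) + (-1)·(6)·(-66) + (+1)·(1)·(-10) = 861

861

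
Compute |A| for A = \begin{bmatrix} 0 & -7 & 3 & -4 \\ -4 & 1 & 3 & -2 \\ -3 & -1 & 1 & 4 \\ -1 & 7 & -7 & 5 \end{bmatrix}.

The determinant is -792.

Expand along row 1 (it has 1 zero):
  − (-7) · M_12   where M_12 = det([-4 3 -2; -3 1 4; -1 -7 5]) = -143
  + (3) · M_13   where M_13 = det([-4 1 -2; -3 -1 4; -1 7 5]) = 187
  − (-4) · M_14   where M_14 = det([-4 1 3; -3 -1 1; -1 7 -7]) = -88
det = (-1)·(-7)·(-143) + (+1)·(3)·(187) + (-1)·(-4)·(-88) = -792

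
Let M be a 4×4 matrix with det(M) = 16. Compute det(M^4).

The determinant is 65536.

det(M^4) = (det M)^4 = (16)^4 = 65536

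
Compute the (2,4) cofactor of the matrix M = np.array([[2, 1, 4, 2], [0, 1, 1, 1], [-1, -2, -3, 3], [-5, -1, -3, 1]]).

-18

Delete row 2 and column 4; the remaining 3×3 submatrix is [2 1 4; -1 -2 -3; -5 -1 -3].
Its determinant is -18.
The cofactor carries sign (−1)^(2+4) = +1, so C_{2,4} = +(-18) = -18.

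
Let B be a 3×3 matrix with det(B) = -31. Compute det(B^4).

The determinant is 923521.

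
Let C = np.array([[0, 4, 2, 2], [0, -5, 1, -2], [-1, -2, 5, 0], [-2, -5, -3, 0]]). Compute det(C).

-32

Expand along column 1 (it has 2 zeros):
  + (-1) · M_31   where M_31 = det([4 2 2; -5 1 -2; -5 -3 0]) = 36
  − (-2) · M_41   where M_41 = det([4 2 2; -5 1 -2; -2 5 0]) = 2
det = (+1)·(-1)·(36) + (-1)·(-2)·(2) = -32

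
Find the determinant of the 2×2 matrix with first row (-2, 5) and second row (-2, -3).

16

det = (-2)·(-3) − 5·(-2) = 6 − (-10) = 16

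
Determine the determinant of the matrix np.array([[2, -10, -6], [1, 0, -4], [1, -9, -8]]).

-58

Expand along column 2:
  − (-10) · |1 -4; 1 -8| = −(-10)·(-8 − (-4)) = -40
  − (-9) · |2 -6; 1 -4| = −(-9)·(-8 − (-6)) = -18
Sum: (-40) + (-18) = -58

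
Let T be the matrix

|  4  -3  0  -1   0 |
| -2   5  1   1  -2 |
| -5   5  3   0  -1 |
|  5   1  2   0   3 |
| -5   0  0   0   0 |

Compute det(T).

-40

Expand along row 5 (it has 4 zeros):
  + (-5) · M_51   where M_51 = det([-3 0 -1 0; 5 1 1 -2; 5 3 0 -1; 1 2 0 3]) = 8
det = (+1)·(-5)·(8) = -40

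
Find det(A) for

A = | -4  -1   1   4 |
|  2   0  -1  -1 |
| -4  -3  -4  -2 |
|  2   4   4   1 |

det(A) = -40

Expand along row 2 (it has 1 zero):
  − (2) · M_21   where M_21 = det([-1 1 4; -3 -4 -2; 4 4 1]) = 7
  − (-1) · M_23   where M_23 = det([-4 -1 4; -4 -3 -2; 2 4 1]) = -60
  + (-1) · M_24   where M_24 = det([-4 -1 1; -4 -3 -4; 2 4 4]) = -34
det = (-1)·(2)·(7) + (-1)·(-1)·(-60) + (+1)·(-1)·(-34) = -40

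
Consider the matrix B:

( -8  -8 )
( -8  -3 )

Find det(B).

The determinant is -40.

det(B) = (-8)·(-3) − (-8)·(-8) = 24 − 64 = -40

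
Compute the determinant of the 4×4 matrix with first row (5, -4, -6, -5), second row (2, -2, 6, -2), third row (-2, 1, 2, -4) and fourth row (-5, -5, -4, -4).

2154

Expand along row 1:
  + (5) · M_11   where M_11 = det([-2 6 -2; 1 2 -4; -5 -4 -4]) = 180
  − (-4) · M_12   where M_12 = det([2 6 -2; -2 2 -4; -5 -4 -4]) = -12
  + (-6) · M_13   where M_13 = det([2 -2 -2; -2 1 -4; -5 -5 -4]) = -102
  − (-5) · M_14   where M_14 = det([2 -2 6; -2 1 2; -5 -5 -4]) = 138
det = (+1)·(5)·(180) + (-1)·(-4)·(-12) + (+1)·(-6)·(-102) + (-1)·(-5)·(138) = 2154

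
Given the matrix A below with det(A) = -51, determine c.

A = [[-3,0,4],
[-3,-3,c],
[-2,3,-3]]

4

Expanding along the row containing c, det(A) is linear in c: det(A) = (9)·c + (-87).
Set (9)·c + (-87) = -51  ⇒  (9)·c = 36  ⇒  c = 4.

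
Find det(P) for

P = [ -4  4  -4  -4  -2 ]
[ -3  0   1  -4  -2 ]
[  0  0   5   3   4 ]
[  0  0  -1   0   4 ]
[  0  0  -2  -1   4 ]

|P| = 144

P is block upper-triangular with a 2×2 block and a 3×3 block on the diagonal, so its determinant equals the product of the determinants of the diagonal blocks.
det of the 2×2 block = 12
det of the 3×3 block = 12
det = (12)·(12) = 144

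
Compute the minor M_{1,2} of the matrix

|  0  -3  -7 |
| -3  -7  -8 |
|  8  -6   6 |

Delete row 1 and column 2; the remaining 2×2 submatrix is [-3 -8; 8 6].
Its determinant is (-3)·6 − (-8)·8 = 46.

46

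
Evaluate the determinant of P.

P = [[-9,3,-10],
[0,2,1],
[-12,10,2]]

-222

Expand along row 2:
  + 2 · |-9 -10; -12 2| = 2·(-18 − 120) = -276
  − 1 · |-9 3; -12 10| = −1·(-90 − (-36)) = 54
Sum: (-276) + (54) = -222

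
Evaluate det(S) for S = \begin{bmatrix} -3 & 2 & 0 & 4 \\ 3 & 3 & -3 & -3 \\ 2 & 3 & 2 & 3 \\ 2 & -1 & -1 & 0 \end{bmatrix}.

Expand along row 1 (it has 1 zero):
  + (-3) · M_11   where M_11 = det([3 -3 -3; 3 2 3; -1 -1 0]) = 21
  − (2) · M_12   where M_12 = det([3 -3 -3; 2 2 3; 2 -1 0]) = 9
  − (4) · M_14   where M_14 = det([3 3 -3; 2 3 2; 2 -1 -1]) = 39
det = (+1)·(-3)·(21) + (-1)·(2)·(9) + (-1)·(4)·(39) = -237

det(S) = -237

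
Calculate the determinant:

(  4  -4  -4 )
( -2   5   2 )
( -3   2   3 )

Expand along column 1:
  + 4 · |5 2; 2 3| = 4·(15 − 4) = 44
  − (-2) · |-4 -4; 2 3| = −(-2)·(-12 − (-8)) = -8
  + (-3) · |-4 -4; 5 2| = (-3)·(-8 − (-20)) = -36
Sum: (44) + (-8) + (-36) = 0

0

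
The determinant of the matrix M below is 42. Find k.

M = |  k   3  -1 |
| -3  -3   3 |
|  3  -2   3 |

-1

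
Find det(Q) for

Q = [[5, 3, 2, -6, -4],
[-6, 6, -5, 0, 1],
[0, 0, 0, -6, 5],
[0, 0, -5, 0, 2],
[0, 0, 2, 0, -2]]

1728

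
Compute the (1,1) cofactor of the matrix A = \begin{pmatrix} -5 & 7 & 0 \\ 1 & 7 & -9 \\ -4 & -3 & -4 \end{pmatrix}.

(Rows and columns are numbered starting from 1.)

Delete row 1 and column 1; the remaining 2×2 submatrix is [7 -9; -3 -4].
Its determinant is 7·(-4) − (-9)·(-3) = -55.
The cofactor carries sign (−1)^(1+1) = +1, so C_{1,1} = +(-55) = -55.

The cofactor is -55.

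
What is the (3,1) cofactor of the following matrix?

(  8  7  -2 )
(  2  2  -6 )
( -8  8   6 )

-38

Delete row 3 and column 1; the remaining 2×2 submatrix is [7 -2; 2 -6].
Its determinant is 7·(-6) − (-2)·2 = -38.
The cofactor carries sign (−1)^(3+1) = +1, so C_{3,1} = +(-38) = -38.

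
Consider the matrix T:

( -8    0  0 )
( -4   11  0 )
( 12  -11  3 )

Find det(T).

The determinant is -264.

T is lower triangular, so det(T) is the product of the diagonal entries:
det = (-8) · (11) · (3) = -264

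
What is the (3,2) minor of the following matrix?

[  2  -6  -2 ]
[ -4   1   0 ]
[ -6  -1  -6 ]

Delete row 3 and column 2; the remaining 2×2 submatrix is [2 -2; -4 0].
Its determinant is 2·0 − (-2)·(-4) = -8.

-8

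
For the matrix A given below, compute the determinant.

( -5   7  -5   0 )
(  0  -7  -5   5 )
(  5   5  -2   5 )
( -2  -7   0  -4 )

|A| = 1720

Expand along row 1 (it has 1 zero):
  + (-5) · M_11   where M_11 = det([-7 -5 5; 5 -2 5; -7 0 -4]) = -51
  − (7) · M_12   where M_12 = det([0 -5 5; 5 -2 5; -2 0 -4]) = -70
  + (-5) · M_13   where M_13 = det([0 -7 5; 5 5 5; -2 -7 -4]) = -195
det = (+1)·(-5)·(-51) + (-1)·(7)·(-70) + (+1)·(-5)·(-195) = 1720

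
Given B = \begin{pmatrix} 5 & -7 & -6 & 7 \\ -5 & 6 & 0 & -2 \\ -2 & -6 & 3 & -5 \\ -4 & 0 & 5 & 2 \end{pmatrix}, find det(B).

-2361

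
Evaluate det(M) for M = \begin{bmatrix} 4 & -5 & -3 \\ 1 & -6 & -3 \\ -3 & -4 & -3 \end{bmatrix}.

30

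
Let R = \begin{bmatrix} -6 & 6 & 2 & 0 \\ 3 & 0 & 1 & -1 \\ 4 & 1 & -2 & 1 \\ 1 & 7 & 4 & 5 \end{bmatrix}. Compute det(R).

det(R) = 504

Expand along row 1 (it has 1 zero):
  + (-6) · M_11   where M_11 = det([0 1 -1; 1 -2 1; 7 4 5]) = -16
  − (6) · M_12   where M_12 = det([3 1 -1; 4 -2 1; 1 4 5]) = -79
  + (2) · M_13   where M_13 = det([3 0 -1; 4 1 1; 1 7 5]) = -33
det = (+1)·(-6)·(-16) + (-1)·(6)·(-79) + (+1)·(2)·(-33) = 504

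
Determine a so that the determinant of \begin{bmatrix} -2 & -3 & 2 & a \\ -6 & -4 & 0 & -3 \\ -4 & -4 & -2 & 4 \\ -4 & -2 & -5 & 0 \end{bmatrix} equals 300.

9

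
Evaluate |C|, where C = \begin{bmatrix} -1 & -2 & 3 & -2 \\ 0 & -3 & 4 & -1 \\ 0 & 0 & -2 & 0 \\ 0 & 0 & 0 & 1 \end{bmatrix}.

-6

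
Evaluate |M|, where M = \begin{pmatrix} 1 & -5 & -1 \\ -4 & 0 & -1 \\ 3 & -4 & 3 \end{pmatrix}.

Expand along column 2:
  − (-5) · |-4 -1; 3 3| = −(-5)·(-12 − (-3)) = -45
  − (-4) · |1 -1; -4 -1| = −(-4)·(-1 − 4) = -20
Sum: (-45) + (-20) = -65

-65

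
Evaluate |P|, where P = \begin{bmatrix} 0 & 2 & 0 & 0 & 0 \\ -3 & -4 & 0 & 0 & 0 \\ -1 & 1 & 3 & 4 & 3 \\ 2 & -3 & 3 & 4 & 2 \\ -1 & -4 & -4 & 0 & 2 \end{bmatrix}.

The determinant is 96.

P is block lower-triangular with a 2×2 block and a 3×3 block on the diagonal, so its determinant equals the product of the determinants of the diagonal blocks.
det of the 2×2 block = 6
det of the 3×3 block = 16
det = (6)·(16) = 96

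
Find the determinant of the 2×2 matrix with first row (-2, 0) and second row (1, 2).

The determinant is -4.

det = (-2)·2 − 0·1 = -4 − 0 = -4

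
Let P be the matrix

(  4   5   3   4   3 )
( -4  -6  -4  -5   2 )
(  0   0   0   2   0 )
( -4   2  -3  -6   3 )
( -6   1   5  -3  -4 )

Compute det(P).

-2736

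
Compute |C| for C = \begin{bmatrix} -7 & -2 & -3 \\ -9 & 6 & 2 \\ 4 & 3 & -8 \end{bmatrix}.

Expand along row 1:
  + (-7) · |6 2; 3 -8| = (-7)·(-48 − 6) = 378
  − (-2) · |-9 2; 4 -8| = −(-2)·(72 − 8) = 128
  + (-3) · |-9 6; 4 3| = (-3)·(-27 − 24) = 153
Sum: (378) + (128) + (153) = 659

659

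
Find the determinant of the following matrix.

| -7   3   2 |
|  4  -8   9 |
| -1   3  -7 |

Expand along row 1:
  + (-7) · |-8 9; 3 -7| = (-7)·(56 − 27) = -203
  − 3 · |4 9; -1 -7| = −3·(-28 − (-9)) = 57
  + 2 · |4 -8; -1 3| = 2·(12 − 8) = 8
Sum: (-203) + (57) + (8) = -138

The determinant is -138.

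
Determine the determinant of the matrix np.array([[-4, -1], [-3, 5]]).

The determinant is -23.

det = (-4)·5 − (-1)·(-3) = -20 − 3 = -23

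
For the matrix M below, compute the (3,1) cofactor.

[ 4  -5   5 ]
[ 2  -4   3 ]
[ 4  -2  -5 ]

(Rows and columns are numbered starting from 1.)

5

Delete row 3 and column 1; the remaining 2×2 submatrix is [-5 5; -4 3].
Its determinant is (-5)·3 − 5·(-4) = 5.
The cofactor carries sign (−1)^(3+1) = +1, so C_{3,1} = +(5) = 5.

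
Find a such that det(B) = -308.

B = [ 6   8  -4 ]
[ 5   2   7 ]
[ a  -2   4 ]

Expanding along the column containing a, det(B) is linear in a: det(B) = (64)·a + (12).
Set (64)·a + (12) = -308  ⇒  (64)·a = -320  ⇒  a = -5.

-5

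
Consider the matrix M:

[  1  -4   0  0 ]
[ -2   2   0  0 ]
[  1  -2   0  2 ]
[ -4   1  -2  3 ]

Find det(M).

M is block lower-triangular with a 2×2 block and a 2×2 block on the diagonal, so its determinant equals the product of the determinants of the diagonal blocks.
det of the 2×2 block = -6
det of the 2×2 block = 4
det = (-6)·(4) = -24

The determinant is -24.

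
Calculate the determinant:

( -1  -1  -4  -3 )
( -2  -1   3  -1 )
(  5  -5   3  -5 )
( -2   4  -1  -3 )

741

Expand along row 1:
  + (-1) · M_11   where M_11 = det([-1 3 -1; -5 3 -5; 4 -1 -3]) = -84
  − (-1) · M_12   where M_12 = det([-2 3 -1; 5 3 -5; -2 -1 -3]) = 102
  + (-4) · M_13   where M_13 = det([-2 -1 -1; 5 -5 -5; -2 4 -3]) = -105
  − (-3) · M_14   where M_14 = det([-2 -1 3; 5 -5 3; -2 4 -1]) = 45
det = (+1)·(-1)·(-84) + (-1)·(-1)·(102) + (+1)·(-4)·(-105) + (-1)·(-3)·(45) = 741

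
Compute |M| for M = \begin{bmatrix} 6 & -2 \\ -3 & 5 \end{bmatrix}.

det(M) = 6·5 − (-2)·(-3) = 30 − 6 = 24

24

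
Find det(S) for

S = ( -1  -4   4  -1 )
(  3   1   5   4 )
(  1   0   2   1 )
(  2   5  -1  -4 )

22

Expand along row 3 (it has 1 zero):
  + (1) · M_31   where M_31 = det([-4 4 -1; 1 5 4; 5 -1 -4]) = 186
  + (2) · M_33   where M_33 = det([-1 -4 -1; 3 1 4; 2 5 -4]) = -69
  − (1) · M_34   where M_34 = det([-1 -4 4; 3 1 5; 2 5 -1]) = 26
det = (+1)·(1)·(186) + (+1)·(2)·(-69) + (-1)·(1)·(26) = 22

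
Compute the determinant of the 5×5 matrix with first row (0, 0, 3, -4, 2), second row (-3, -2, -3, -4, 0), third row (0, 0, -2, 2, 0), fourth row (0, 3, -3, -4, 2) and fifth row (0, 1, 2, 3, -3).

Expand along column 1 (it has 4 zeros):
  − (-3) · M_21   where M_21 = det([0 3 -4 2; 0 -2 2 0; 3 -3 -4 2; 1 2 3 -3]) = -66
det = (-1)·(-3)·(-66) = -198

The determinant is -198.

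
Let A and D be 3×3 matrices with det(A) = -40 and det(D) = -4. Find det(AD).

160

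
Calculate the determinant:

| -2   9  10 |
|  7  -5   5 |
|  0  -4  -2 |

-214

Expand along column 1:
  + (-2) · |-5 5; -4 -2| = (-2)·(10 − (-20)) = -60
  − 7 · |9 10; -4 -2| = −7·(-18 − (-40)) = -154
Sum: (-60) + (-154) = -214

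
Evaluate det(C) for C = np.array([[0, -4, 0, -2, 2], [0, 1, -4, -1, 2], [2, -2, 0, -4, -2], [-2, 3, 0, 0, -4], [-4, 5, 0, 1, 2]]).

Expand along column 3 (it has 4 zeros):
  − (-4) · M_23   where M_23 = det([0 -4 -2 2; 2 -2 -4 -2; -2 3 0 -4; -4 5 1 2]) = -276
det = (-1)·(-4)·(-276) = -1104

det(C) = -1104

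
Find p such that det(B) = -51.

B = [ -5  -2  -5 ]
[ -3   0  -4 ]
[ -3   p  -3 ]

Expanding along the column containing p, det(B) is linear in p: det(B) = (-5)·p + (-6).
Set (-5)·p + (-6) = -51  ⇒  (-5)·p = -45  ⇒  p = 9.

p = 9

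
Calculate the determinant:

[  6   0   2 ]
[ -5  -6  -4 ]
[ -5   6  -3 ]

132

Expand along row 1:
  + 6 · |-6 -4; 6 -3| = 6·(18 − (-24)) = 252
  + 2 · |-5 -6; -5 6| = 2·(-30 − 30) = -120
Sum: (252) + (-120) = 132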